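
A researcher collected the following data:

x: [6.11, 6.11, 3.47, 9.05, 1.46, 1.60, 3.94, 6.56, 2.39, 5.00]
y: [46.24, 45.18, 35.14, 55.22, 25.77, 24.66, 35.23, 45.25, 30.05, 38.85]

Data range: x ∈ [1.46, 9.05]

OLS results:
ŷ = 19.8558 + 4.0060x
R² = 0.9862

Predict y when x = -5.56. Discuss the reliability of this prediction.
ŷ = -2.4176 (extrapolation — x = -5.56 lies outside [1.46, 9.05], so reliability is low).

Prediction calculation:
ŷ = 19.8558 + 4.0060 × (-5.56)
ŷ = -2.4176

Reliability:
- Data range: x ∈ [1.46, 9.05]
- Prediction point: x = -5.56 is 7.02 units below the observed range → this is EXTRAPOLATION, not interpolation

Why that matters here:
- The linear relationship may not hold outside the observed range
- Real relationships often flatten, saturate, or turn nonlinear at extremes

A defensible statement: 'if the linear trend continued to x = -5.56, y would be about -2.4176' — the premise is untested.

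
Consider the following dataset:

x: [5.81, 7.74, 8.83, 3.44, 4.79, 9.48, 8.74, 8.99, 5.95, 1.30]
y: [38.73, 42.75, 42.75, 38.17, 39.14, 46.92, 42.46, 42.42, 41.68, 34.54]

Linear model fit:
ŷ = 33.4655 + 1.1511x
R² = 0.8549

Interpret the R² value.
The model explains 85.49% of the variance in y (R² = 0.8549), leaving 14.51% unexplained; the fit is strong.

The coefficient of determination R² is the fraction of the total variation in y that the fitted line accounts for.

Here R² = 0.8549:
- Explained: 85.49% of the variation in y
- Unexplained (residual): 100% − 85.49% = 14.51%
- Rule of thumb (below 0.3 weak; 0.3 to below 0.7 moderate; 0.7 and above strong) → strong

Note: R² never decreases when predictors are added, so it should not be used alone to compare models of different size.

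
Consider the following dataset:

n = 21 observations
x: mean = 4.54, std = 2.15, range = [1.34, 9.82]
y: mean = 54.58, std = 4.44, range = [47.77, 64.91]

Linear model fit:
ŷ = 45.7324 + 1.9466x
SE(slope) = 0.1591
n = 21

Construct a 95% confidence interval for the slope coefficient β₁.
The 95% CI for β₁ is (1.6136, 2.2796)

Confidence interval for the slope:

The 95% CI for β₁ is: β̂₁ ± t*(α/2, n-2) × SE(β̂₁)

Step 1: Find critical t-value
- Confidence level = 0.95
- Degrees of freedom = n - 2 = 21 - 2 = 19
- t*(α/2, 19) = 2.0930

Step 2: Calculate margin of error
Margin = 2.0930 × 0.1591 = 0.3330

Step 3: Construct interval
CI = 1.9466 ± 0.3330
CI = (1.6136, 2.2796)

Interpretation: each one-unit increase in x is associated with a change in mean y of between 1.6136 and 2.2796, with 95% confidence.
Since 0 is outside the interval, a two-sided test at α = 0.05 would reject H₀: β₁ = 0.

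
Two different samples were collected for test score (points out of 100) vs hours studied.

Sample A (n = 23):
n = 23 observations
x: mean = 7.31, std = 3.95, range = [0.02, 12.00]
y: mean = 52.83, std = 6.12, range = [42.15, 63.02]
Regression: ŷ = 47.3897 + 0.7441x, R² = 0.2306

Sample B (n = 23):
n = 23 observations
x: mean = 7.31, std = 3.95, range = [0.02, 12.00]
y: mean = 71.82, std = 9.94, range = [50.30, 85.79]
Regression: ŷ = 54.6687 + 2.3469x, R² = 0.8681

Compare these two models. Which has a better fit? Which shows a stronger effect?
Model B has the better fit (R² = 0.8681 vs 0.2306). Model B shows the stronger effect (|β₁| = 2.3469 vs 0.7441).

Model Comparison:

Which explains more variance? (R²)
- Model A: R² = 0.2306 → 23.06% of variance in test score explained
- Model B: R² = 0.8681 → 86.81% of variance in test score explained
- 0.8681 > 0.2306 → Model B has the better fit

Which has the larger per-hour effect? (|β₁|)
- Model A: β₁ = 0.7441 → predicted test score rises 0.7441 points per additional hour of study time
- Model B: β₁ = 2.3469 → predicted test score rises 2.3469 points per additional hour of study time
- |0.7441| < |2.3469| → Model B shows the stronger marginal effect

Note: R² measures how tightly points cluster around the line; β₁ measures how steep the line is — they answer different questions.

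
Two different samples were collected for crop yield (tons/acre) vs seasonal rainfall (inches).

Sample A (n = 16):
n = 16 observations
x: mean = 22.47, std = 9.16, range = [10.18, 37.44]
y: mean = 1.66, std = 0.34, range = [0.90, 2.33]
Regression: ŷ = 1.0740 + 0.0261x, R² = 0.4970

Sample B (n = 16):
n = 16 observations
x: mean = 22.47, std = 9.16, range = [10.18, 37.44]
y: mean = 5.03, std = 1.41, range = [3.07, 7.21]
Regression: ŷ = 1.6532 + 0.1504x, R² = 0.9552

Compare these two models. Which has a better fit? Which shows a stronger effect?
Model B has the better fit (R² = 0.9552 vs 0.4970). Model B shows the stronger effect (|β₁| = 0.1504 vs 0.0261).

Model Comparison:

Goodness of fit (R²):
- Model A: R² = 0.4970 → 49.70% of variance in crop yield explained
- Model B: R² = 0.9552 → 95.52% of variance in crop yield explained
- 0.9552 > 0.4970 → Model B has the better fit

Which has the larger per-inch effect? (|β₁|)
- Model A: β₁ = 0.0261 → predicted crop yield rises 0.0261 tons/acre per additional inch of rainfall
- Model B: β₁ = 0.1504 → predicted crop yield rises 0.1504 tons/acre per additional inch of rainfall
- |0.0261| < |0.1504| → Model B shows the stronger marginal effect

Notes:
- A steeper slope doesn't make a better model if the scatter around the line is large.
- The two samples could reflect different populations, time periods, or measurement quality.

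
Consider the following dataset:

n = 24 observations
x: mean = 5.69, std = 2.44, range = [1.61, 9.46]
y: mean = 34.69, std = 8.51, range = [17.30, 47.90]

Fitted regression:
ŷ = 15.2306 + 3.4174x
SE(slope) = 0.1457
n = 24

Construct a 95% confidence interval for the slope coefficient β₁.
The 95% CI for β₁ is (3.1152, 3.7196)

Confidence interval for the slope:

The 95% CI for β₁ is: β̂₁ ± t*(α/2, n-2) × SE(β̂₁)

Step 1: Find critical t-value
- Confidence level = 0.95
- Degrees of freedom = n - 2 = 24 - 2 = 22
- t*(α/2, 22) = 2.0739

Step 2: Calculate margin of error
Margin = 2.0739 × 0.1457 = 0.3022

Step 3: Construct interval
CI = 3.4174 ± 0.3022
CI = (3.1152, 3.7196)

Interpretation: We are 95% confident that the true slope β₁ lies between 3.1152 and 3.7196.
Since 0 is outside the interval, a two-sided test at α = 0.05 would reject H₀: β₁ = 0.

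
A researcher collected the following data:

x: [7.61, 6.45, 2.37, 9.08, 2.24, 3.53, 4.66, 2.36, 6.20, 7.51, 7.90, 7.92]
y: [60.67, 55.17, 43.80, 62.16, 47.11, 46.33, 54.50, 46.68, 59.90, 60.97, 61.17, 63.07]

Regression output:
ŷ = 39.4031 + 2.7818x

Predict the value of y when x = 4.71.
ŷ = 52.5054

To predict y for x = 4.71, substitute into the regression equation:

ŷ = 39.4031 + 2.7818 × 4.71
ŷ = 39.4031 + 13.1023
ŷ = 52.5054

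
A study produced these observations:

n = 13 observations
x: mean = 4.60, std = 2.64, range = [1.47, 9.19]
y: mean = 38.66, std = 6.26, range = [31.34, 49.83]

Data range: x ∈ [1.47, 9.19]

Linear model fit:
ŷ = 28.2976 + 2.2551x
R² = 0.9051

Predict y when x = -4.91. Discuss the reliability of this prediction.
ŷ = 17.2251 (extrapolation — x = -4.91 lies outside [1.47, 9.19], so reliability is low).

Prediction calculation:
ŷ = 28.2976 + 2.2551 × (-4.91)
ŷ = 17.2251

Reliability:
- Data range: x ∈ [1.47, 9.19]
- Prediction point: x = -4.91 is 6.38 units below the observed range → this is EXTRAPOLATION, not interpolation

Why that matters here:
- The linear relationship may not hold outside the observed range
- There are no observations near this x to validate the fitted line there

The R² = 0.9051 only validates the fit within [1.47, 9.19]; treat ŷ = 17.2251 with caution.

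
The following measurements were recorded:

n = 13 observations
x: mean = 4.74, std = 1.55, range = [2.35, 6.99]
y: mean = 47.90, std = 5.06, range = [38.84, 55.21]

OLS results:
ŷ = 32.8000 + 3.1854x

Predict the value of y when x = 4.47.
ŷ = 47.0387

x = 4.47 lies inside the observed range [2.35, 6.99], so the fitted equation applies directly:

ŷ = 32.8000 + 3.1854 × 4.47
ŷ = 32.8000 + 14.2387
ŷ = 47.0387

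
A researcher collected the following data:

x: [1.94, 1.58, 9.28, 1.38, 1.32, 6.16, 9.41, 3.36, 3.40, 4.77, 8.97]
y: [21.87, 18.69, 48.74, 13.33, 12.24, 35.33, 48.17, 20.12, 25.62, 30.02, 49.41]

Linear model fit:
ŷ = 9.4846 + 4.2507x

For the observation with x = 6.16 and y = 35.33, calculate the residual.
Residual = -0.3389

The residual is the difference between the actual value and the predicted value:

Residual = y - ŷ

Step 1: Calculate predicted value
ŷ = 9.4846 + 4.2507 × 6.16
ŷ = 35.6689

Step 2: Calculate residual
Residual = 35.33 - 35.6689
Residual = -0.3389

Interpretation: the model overestimates the actual value by 0.3389 at this point (negative residual → observation lies below the fitted line).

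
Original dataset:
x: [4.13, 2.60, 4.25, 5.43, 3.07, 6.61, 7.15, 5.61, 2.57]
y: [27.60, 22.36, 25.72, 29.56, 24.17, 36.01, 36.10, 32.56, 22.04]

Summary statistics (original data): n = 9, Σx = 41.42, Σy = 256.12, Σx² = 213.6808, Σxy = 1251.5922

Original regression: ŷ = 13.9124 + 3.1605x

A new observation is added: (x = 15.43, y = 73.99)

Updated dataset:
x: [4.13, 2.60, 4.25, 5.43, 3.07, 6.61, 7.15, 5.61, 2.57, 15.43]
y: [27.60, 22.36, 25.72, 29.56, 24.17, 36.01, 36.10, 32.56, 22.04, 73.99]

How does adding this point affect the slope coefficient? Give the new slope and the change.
New slope β₁ = 4.0178 versus 3.1605 before: a change of +0.8573 (+27.1%).

x = 15.43 lies well outside the original x-range [2.57, 7.15] (x̄ ≈ 4.60), so this observation has high leverage and can move the slope substantially.

Step 1: Update the sums with the new point (n goes from 9 to 10)
Σx  = 41.42 + 15.43 = 56.85
Σy  = 256.12 + 73.99 = 330.11
Σx² = 213.6808 + 15.43² = 213.6808 + 238.0849 = 451.7657
Σxy = 1251.5922 + 15.43×73.99 = 1251.5922 + 1141.6657 = 2393.2579

Step 2: Recompute the slope with b₁ = (nΣxy − ΣxΣy) / (nΣx² − (Σx)²)
Numerator   = 10×2393.2579 − 56.85×330.11 = 23932.5790 − 18766.7535 = 5165.8255
Denominator = 10×451.7657 − 56.85² = 4517.6570 − 3231.9225 = 1285.7345
b₁(new) = 5165.8255 / 1285.7345 = 4.0178

(Same formula on the original sums: (9×1251.5922 − 41.42×256.12) / (9×213.6808 − 41.42²) = 655.8394 / 207.5108 = 3.1605, matching the given fit.)

Step 3: Change in slope
Δβ₁ = 4.0178 − 3.1605 = +0.8573
Relative change = +0.8573 / 3.1605 × 100% = +27.1%
→ the slope increases when the point is added.

Because the point sits above the extension of the original line at a high-leverage x, it tilts the fit up.
In practice: check such a point for data-entry or measurement error.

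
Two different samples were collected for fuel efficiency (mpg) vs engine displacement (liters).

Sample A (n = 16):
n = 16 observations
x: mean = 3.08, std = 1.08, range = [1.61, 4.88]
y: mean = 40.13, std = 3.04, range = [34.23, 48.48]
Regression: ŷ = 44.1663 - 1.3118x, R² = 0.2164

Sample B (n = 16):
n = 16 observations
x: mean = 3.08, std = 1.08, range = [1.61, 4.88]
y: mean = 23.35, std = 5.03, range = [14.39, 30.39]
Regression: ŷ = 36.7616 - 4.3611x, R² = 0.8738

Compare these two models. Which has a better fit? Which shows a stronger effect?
Model B has the better fit (R² = 0.8738 vs 0.2164). Model B shows the stronger effect (|β₁| = 4.3611 vs 1.3118).

Model Comparison:

Which explains more variance? (R²)
- Model A: R² = 0.2164 → 21.64% of variance in fuel efficiency explained
- Model B: R² = 0.8738 → 87.38% of variance in fuel efficiency explained
- 0.8738 > 0.2164 → Model B has the better fit

Strength of effect — compare |β₁|:
- Model A: β₁ = -1.3118 → predicted fuel efficiency falls 1.3118 mpg per additional liter of engine displacement
- Model B: β₁ = -4.3611 → predicted fuel efficiency falls 4.3611 mpg per additional liter of engine displacement
- |-1.3118| < |-4.3611| → Model B shows the stronger marginal effect

Notes:
- A steeper slope doesn't make a better model if the scatter around the line is large.
- A better fit (higher R²) doesn't necessarily mean a more important relationship.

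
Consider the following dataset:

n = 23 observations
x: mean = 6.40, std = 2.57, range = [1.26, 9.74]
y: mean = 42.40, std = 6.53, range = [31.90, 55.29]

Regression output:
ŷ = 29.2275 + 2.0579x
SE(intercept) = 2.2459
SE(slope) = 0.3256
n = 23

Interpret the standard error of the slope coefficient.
The slope 2.0579 is pinned down to within about ±0.3256 (one SE) by these data — relative uncertainty 15.8%, i.e. precise.

SE(β̂₁) = 0.3256 says: if we drew many samples of n = 23 from the same population and refit each time, the fitted slopes would scatter with a standard deviation of roughly 0.3256 around the true β₁.

Relative precision:
- SE / |β̂₁| = 0.3256 / 2.0579 = 15.8%
- Rule of thumb (under 20%: precise; 20% to under 50%: moderately precise; 50% or more: imprecise) → precise

Link to interval estimation: a confidence interval for β₁ is β̂₁ ± t* × 0.3256, so SE sets the half-width per unit of t*.

What drives SE(β̂₁): more residual scatter → larger SE.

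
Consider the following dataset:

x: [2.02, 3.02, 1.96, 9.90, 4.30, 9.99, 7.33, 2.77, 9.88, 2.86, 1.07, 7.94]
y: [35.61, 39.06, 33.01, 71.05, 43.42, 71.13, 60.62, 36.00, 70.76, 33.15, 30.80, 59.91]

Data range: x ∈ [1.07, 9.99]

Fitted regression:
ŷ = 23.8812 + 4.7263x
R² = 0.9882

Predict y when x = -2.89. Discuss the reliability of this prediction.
ŷ = 10.2222 (extrapolation — x = -2.89 lies outside [1.07, 9.99], so reliability is low).

Prediction calculation:
ŷ = 23.8812 + 4.7263 × (-2.89)
ŷ = 10.2222

Reliability:
- Data range: x ∈ [1.07, 9.99]
- Prediction point: x = -2.89 is 3.96 units below the observed range → this is EXTRAPOLATION, not interpolation

Why that matters here:
- R² describes fit only over the sampled x values; it says nothing about behaviour beyond them
- Real relationships often flatten, saturate, or turn nonlinear at extremes

A defensible statement: 'if the linear trend continued to x = -2.89, y would be about 10.2222' — the premise is untested.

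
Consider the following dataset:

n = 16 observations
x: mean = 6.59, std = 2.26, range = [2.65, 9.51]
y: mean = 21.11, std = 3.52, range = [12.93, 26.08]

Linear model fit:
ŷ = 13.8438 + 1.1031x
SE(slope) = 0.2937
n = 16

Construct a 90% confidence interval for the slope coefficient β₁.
The 90% CI for β₁ is (0.5858, 1.6204)

Confidence interval for the slope:

The 90% CI for β₁ is: β̂₁ ± t*(α/2, n-2) × SE(β̂₁)

Step 1: Find critical t-value
- Confidence level = 0.9
- Degrees of freedom = n - 2 = 16 - 2 = 14
- t*(α/2, 14) = 1.7613

Step 2: Calculate margin of error
Margin = 1.7613 × 0.2937 = 0.5173

Step 3: Construct interval
CI = 1.1031 ± 0.5173
CI = (0.5858, 1.6204)

Interpretation: intervals built this way capture the true β₁ in 90% of repeated samples; here the plausible range for the per-unit effect of x on y is 0.5858 to 1.6204.
The interval does not include 0, suggesting a significant linear relationship.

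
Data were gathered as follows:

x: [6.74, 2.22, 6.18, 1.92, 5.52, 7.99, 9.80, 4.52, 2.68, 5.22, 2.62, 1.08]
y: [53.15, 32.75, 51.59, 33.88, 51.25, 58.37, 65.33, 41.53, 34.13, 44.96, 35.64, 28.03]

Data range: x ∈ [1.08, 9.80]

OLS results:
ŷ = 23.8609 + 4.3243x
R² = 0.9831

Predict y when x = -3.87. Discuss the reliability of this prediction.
ŷ = 7.1259, but this is extrapolation (below the data range [1.08, 9.80]) and may be unreliable.

Prediction calculation:
ŷ = 23.8609 + 4.3243 × (-3.87)
ŷ = 7.1259

Reliability:
- Data range: x ∈ [1.08, 9.80]
- Prediction point: x = -3.87 is 4.95 units below the observed range → this is EXTRAPOLATION, not interpolation

Why that matters here:
- Real relationships often flatten, saturate, or turn nonlinear at extremes
- There are no observations near this x to validate the fitted line there

The R² = 0.9831 only validates the fit within [1.08, 9.80]; treat ŷ = 7.1259 with caution.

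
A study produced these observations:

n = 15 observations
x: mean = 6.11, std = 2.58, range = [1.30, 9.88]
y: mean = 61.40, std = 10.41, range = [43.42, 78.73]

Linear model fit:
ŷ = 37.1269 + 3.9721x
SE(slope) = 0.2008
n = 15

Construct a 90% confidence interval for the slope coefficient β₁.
The 90% CI for β₁ is (3.6165, 4.3277)

Confidence interval for the slope:

The 90% CI for β₁ is: β̂₁ ± t*(α/2, n-2) × SE(β̂₁)

Step 1: Find critical t-value
- Confidence level = 0.9
- Degrees of freedom = n - 2 = 15 - 2 = 13
- t*(α/2, 13) = 1.7709

Step 2: Calculate margin of error
Margin = 1.7709 × 0.2008 = 0.3556

Step 3: Construct interval
CI = 3.9721 ± 0.3556
CI = (3.6165, 4.3277)

Interpretation: each one-unit increase in x is associated with a change in mean y of between 3.6165 and 4.3277, with 90% confidence.
Since 0 is outside the interval, a two-sided test at α = 0.10 would reject H₀: β₁ = 0.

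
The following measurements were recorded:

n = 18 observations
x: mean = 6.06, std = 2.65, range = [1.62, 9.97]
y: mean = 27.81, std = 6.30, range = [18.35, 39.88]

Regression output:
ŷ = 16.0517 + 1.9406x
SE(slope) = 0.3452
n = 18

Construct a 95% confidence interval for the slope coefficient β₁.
The 95% CI for β₁ is (1.2088, 2.6724)

Confidence interval for the slope:

The 95% CI for β₁ is: β̂₁ ± t*(α/2, n-2) × SE(β̂₁)

Step 1: Find critical t-value
- Confidence level = 0.95
- Degrees of freedom = n - 2 = 18 - 2 = 16
- t*(α/2, 16) = 2.1199

Step 2: Calculate margin of error
Margin = 2.1199 × 0.3452 = 0.7318

Step 3: Construct interval
CI = 1.9406 ± 0.7318
CI = (1.2088, 2.6724)

Interpretation: each one-unit increase in x is associated with a change in mean y of between 1.2088 and 2.6724, with 95% confidence.
Both endpoints are positive, so the data support a genuinely positive slope at this confidence level.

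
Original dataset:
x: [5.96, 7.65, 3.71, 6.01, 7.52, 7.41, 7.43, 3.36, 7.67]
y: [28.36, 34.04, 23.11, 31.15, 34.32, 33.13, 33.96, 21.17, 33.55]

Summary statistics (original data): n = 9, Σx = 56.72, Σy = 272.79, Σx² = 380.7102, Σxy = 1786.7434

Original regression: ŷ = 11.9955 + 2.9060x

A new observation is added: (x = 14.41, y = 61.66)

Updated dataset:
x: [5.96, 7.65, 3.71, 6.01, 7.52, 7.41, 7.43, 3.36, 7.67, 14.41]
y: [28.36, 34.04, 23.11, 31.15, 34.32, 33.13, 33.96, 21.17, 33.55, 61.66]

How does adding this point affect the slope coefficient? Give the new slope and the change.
New slope β₁ = 3.5957 versus 2.9060 before: a change of +0.6897 (+23.7%).

x = 14.41 lies well outside the original x-range [3.36, 7.67] (x̄ ≈ 6.30), so this observation has high leverage and can move the slope substantially.

Step 1: Update the sums with the new point (n goes from 9 to 10)
Σx  = 56.72 + 14.41 = 71.13
Σy  = 272.79 + 61.66 = 334.45
Σx² = 380.7102 + 14.41² = 380.7102 + 207.6481 = 588.3583
Σxy = 1786.7434 + 14.41×61.66 = 1786.7434 + 888.5206 = 2675.2640

Step 2: Recompute the slope with b₁ = (nΣxy − ΣxΣy) / (nΣx² − (Σx)²)
Numerator   = 10×2675.2640 − 71.13×334.45 = 26752.6400 − 23789.4285 = 2963.2115
Denominator = 10×588.3583 − 71.13² = 5883.5830 − 5059.4769 = 824.1061
b₁(new) = 2963.2115 / 824.1061 = 3.5957

(Same formula on the original sums: (9×1786.7434 − 56.72×272.79) / (9×380.7102 − 56.72²) = 608.0418 / 209.2334 = 2.9060, matching the given fit.)

Step 3: Change in slope
Δβ₁ = 3.5957 − 2.9060 = +0.6897
Relative change = +0.6897 / 2.9060 × 100% = +23.7%
→ the slope increases when the point is added.

Because the point sits above the extension of the original line at a high-leverage x, it tilts the fit up.
In practice: check such a point for data-entry or measurement error.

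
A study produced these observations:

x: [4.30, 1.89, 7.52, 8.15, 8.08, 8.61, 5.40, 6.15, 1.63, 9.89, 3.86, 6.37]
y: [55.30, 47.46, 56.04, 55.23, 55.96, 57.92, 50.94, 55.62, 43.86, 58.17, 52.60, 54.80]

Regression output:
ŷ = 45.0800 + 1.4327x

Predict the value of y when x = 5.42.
ŷ = 52.8452

Plug x = 5.42 into the fitted line:

ŷ = 45.0800 + 1.4327 × 5.42
ŷ = 45.0800 + 7.7652
ŷ = 52.8452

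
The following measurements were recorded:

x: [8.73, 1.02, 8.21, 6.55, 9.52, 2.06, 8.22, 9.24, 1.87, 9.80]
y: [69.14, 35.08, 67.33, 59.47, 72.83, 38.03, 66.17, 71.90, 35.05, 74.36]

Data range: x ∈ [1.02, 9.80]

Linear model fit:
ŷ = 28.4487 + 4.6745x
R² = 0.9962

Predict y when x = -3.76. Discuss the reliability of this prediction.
ŷ = 10.8726 (extrapolation — x = -3.76 lies outside [1.02, 9.80], so reliability is low).

Prediction calculation:
ŷ = 28.4487 + 4.6745 × (-3.76)
ŷ = 10.8726

Reliability:
- Data range: x ∈ [1.02, 9.80]
- Prediction point: x = -3.76 is 4.78 units below the observed range → this is EXTRAPOLATION, not interpolation

Why that matters here:
- There are no observations near this x to validate the fitted line there
- The linear relationship may not hold outside the observed range

A defensible statement: 'if the linear trend continued to x = -3.76, y would be about 10.8726' — the premise is untested.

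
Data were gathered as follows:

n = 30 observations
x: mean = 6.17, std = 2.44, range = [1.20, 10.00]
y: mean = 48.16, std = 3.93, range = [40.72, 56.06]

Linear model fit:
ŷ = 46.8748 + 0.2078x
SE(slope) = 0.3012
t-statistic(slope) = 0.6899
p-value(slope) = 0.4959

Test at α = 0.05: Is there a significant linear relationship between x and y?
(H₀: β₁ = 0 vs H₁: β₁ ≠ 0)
Since p-value = 0.4959 ≥ α = 0.05, fail to reject H₀ — the slope is not significantly different from 0.

Hypothesis test for the slope coefficient:

H₀: β₁ = 0 (no linear relationship)
H₁: β₁ ≠ 0 (linear relationship exists)

Test statistic: t = β̂₁ / SE(β̂₁) = 0.2078 / 0.3012 = 0.6899

With df = 28, the two-sided p-value for |t| = 0.6899 is 0.4959.

Decision rule: reject H₀ if p-value < α.
p-value = 0.4959 ≥ α = 0.05 → fail to reject H₀.

There is not sufficient evidence at the 5% significance level to conclude that a linear relationship exists between x and y.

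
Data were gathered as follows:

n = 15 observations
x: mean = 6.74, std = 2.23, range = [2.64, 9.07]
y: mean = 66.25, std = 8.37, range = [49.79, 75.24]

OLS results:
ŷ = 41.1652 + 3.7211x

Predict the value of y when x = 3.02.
ŷ = 52.4029

To predict y for x = 3.02, substitute into the regression equation:

ŷ = 41.1652 + 3.7211 × 3.02
ŷ = 41.1652 + 11.2377
ŷ = 52.4029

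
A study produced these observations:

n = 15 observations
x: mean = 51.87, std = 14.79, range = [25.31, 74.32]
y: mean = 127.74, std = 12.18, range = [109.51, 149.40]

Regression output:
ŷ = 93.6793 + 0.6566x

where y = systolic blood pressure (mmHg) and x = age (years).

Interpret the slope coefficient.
For each additional year of age, predicted blood pressure increases by approximately 0.6566 mmHg.

The slope β₁ = 0.6566 gives the rate at which the fitted blood pressure changes with age.

Interpretation:
- Age up by 1 year → predicted blood pressure increases by 0.6566 mmHg
- The effect is assumed constant over the observed range of x (linearity)

(β₀ = 93.6793 is the fitted value at x = 0 and is not part of the slope interpretation.)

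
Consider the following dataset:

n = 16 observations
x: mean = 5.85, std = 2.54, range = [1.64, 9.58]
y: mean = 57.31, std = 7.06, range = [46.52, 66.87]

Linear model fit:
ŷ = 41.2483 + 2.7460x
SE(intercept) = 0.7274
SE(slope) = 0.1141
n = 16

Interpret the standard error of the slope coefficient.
The slope 2.7460 is pinned down to within about ±0.1141 (one SE) by these data — relative uncertainty 4.2%, i.e. precise.

SE(β̂₁) = 0.1141 says: if we drew many samples of n = 16 from the same population and refit each time, the fitted slopes would scatter with a standard deviation of roughly 0.1141 around the true β₁.

Relative precision:
- SE / |β̂₁| = 0.1141 / 2.7460 = 4.2%
- Rule of thumb (under 20%: precise; 20% to under 50%: moderately precise; 50% or more: imprecise) → precise

Rough 95% range (±2 SE): 2.7460 ± 0.2282 → (2.5178, 2.9742).

What drives SE(β̂₁): wider spread of x values → smaller SE.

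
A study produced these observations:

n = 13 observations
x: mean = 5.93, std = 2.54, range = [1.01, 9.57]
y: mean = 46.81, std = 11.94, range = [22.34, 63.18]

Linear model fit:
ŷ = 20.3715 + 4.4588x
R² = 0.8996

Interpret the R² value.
The model explains 89.96% of the variance in y (R² = 0.8996), leaving 10.04% unexplained; the fit is strong.

R² (coefficient of determination) measures the proportion of variance in y explained by the regression model.

Here R² = 0.8996:
- Explained: 89.96% of the variation in y
- Unexplained (residual): 100% − 89.96% = 10.04%
- Rule of thumb (below 0.3 weak; 0.3 to below 0.7 moderate; 0.7 and above strong) → strong

Note: R² says nothing about causation, and a high R² does not by itself mean the linear form is appropriate — check the residuals.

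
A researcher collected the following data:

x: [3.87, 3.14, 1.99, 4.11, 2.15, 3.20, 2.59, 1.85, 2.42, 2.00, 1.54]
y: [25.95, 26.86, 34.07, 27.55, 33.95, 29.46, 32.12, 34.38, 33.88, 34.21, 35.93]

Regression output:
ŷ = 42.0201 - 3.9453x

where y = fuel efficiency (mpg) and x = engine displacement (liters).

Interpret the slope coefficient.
An increase of one liter in engine displacement is associated with a 3.9453 mpg decrease in predicted fuel efficiency.

The slope coefficient β₁ = -3.9453 represents the marginal effect of engine displacement on fuel efficiency.

Interpretation:
- Engine displacement up by 1 liter → predicted fuel efficiency decreases by 3.9453 mpg
- This is a linear approximation: the same per-unit change is assumed across the whole observed x range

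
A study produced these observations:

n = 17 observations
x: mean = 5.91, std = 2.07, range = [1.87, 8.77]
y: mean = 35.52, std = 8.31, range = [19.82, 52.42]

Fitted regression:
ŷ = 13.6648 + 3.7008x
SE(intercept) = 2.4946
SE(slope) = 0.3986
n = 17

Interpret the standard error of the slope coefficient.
SE(β̂₁) = 0.3986 is the estimated standard deviation of the slope estimate across repeated samples; relative to β̂₁ = 3.7008 that is 10.8%, a precise estimate.

SE(β̂₁) = 0.3986 says: if we drew many samples of n = 17 from the same population and refit each time, the fitted slopes would scatter with a standard deviation of roughly 0.3986 around the true β₁.

Relative precision:
- SE / |β̂₁| = 0.3986 / 3.7008 = 10.8%
- Rule of thumb (under 20%: precise; 20% to under 50%: moderately precise; 50% or more: imprecise) → precise

Link to interval estimation: a confidence interval for β₁ is β̂₁ ± t* × 0.3986, so SE sets the half-width per unit of t*.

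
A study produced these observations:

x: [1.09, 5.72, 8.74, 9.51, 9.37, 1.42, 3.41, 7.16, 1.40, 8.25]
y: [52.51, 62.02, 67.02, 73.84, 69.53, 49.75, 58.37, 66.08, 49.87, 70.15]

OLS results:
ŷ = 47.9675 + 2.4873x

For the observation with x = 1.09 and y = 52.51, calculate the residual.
Residual = 1.8313

The residual is the difference between the actual value and the predicted value:

Residual = y - ŷ

Step 1: Calculate predicted value
ŷ = 47.9675 + 2.4873 × 1.09
ŷ = 50.6787

Step 2: Calculate residual
Residual = 52.51 - 50.6787
Residual = 1.8313

The residual is positive, so the observed y = 52.51 sits above the regression line (the line underestimates it by 1.8313).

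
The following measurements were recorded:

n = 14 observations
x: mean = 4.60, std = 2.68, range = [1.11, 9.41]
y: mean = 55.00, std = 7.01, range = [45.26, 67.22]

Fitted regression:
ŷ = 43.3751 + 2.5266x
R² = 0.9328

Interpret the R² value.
About 93.28% of the variability in y is accounted for by the regression on x (R² = 0.9328) — a strong linear fit.

The coefficient of determination R² is the fraction of the total variation in y that the fitted line accounts for.

Here R² = 0.9328:
- Explained: 93.28% of the variation in y
- Unexplained (residual): 100% − 93.28% = 6.72%
- Rule of thumb (below 0.3 weak; 0.3 to below 0.7 moderate; 0.7 and above strong) → strong

Calculation: R² = 1 − (SS_res / SS_tot), where SS_res is the sum of squared residuals and SS_tot the total sum of squares.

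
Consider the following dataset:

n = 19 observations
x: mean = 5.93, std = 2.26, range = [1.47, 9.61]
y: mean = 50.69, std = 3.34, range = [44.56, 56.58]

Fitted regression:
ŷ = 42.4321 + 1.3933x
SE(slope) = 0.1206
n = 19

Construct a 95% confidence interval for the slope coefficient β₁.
The 95% CI for β₁ is (1.1389, 1.6477)

Confidence interval for the slope:

The 95% CI for β₁ is: β̂₁ ± t*(α/2, n-2) × SE(β̂₁)

Step 1: Find critical t-value
- Confidence level = 0.95
- Degrees of freedom = n - 2 = 19 - 2 = 17
- t*(α/2, 17) = 2.1098

Step 2: Calculate margin of error
Margin = 2.1098 × 0.1206 = 0.2544

Step 3: Construct interval
CI = 1.3933 ± 0.2544
CI = (1.1389, 1.6477)

Interpretation: each one-unit increase in x is associated with a change in mean y of between 1.1389 and 1.6477, with 95% confidence.
Both endpoints are positive, so the data support a genuinely positive slope at this confidence level.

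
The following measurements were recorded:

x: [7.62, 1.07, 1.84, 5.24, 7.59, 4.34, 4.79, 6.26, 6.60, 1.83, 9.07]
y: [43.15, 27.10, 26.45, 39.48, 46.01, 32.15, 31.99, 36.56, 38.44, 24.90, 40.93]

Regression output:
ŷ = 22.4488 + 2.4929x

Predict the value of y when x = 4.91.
ŷ = 34.6889

To predict y for x = 4.91, substitute into the regression equation:

ŷ = 22.4488 + 2.4929 × 4.91
ŷ = 22.4488 + 12.2401
ŷ = 34.6889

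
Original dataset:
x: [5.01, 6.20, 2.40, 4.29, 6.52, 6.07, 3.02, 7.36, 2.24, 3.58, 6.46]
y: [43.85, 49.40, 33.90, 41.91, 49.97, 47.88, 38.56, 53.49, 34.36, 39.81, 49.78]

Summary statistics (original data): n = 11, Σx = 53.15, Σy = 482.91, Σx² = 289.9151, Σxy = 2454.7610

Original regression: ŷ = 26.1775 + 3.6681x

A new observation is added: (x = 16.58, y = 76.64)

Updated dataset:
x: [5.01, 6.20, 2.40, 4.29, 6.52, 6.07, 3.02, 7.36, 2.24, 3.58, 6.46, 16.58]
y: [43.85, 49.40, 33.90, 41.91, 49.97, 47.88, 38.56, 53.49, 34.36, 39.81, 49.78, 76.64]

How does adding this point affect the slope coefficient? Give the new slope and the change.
The slope changes from 3.6681 to 2.9695 (change of -0.6986, or -19.0%).

x = 16.58 lies well outside the original x-range [2.24, 7.36] (x̄ ≈ 4.83), so this observation has high leverage and can move the slope substantially.

Step 1: Update the sums with the new point (n goes from 11 to 12)
Σx  = 53.15 + 16.58 = 69.73
Σy  = 482.91 + 76.64 = 559.55
Σx² = 289.9151 + 16.58² = 289.9151 + 274.8964 = 564.8115
Σxy = 2454.7610 + 16.58×76.64 = 2454.7610 + 1270.6912 = 3725.4522

Step 2: Recompute the slope with b₁ = (nΣxy − ΣxΣy) / (nΣx² − (Σx)²)
Numerator   = 12×3725.4522 − 69.73×559.55 = 44705.4264 − 39017.4215 = 5688.0049
Denominator = 12×564.8115 − 69.73² = 6777.7380 − 4862.2729 = 1915.4651
b₁(new) = 5688.0049 / 1915.4651 = 2.9695

(Same formula on the original sums: (11×2454.7610 − 53.15×482.91) / (11×289.9151 − 53.15²) = 1335.7045 / 364.1436 = 3.6681, matching the given fit.)

Step 3: Change in slope
Δβ₁ = 2.9695 − 3.6681 = -0.6986
Relative change = -0.6986 / 3.6681 × 100% = -19.0%
→ the slope decreases when the point is added.

A high-leverage point only changes the slope if it is off the original line; here y = 76.64 is below the original trend, so the slope decreases.
In practice: check such a point for data-entry or measurement error.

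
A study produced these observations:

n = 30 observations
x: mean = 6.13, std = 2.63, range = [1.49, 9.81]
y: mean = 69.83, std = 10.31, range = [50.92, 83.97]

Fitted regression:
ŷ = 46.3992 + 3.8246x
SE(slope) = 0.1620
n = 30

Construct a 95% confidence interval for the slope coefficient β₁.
The 95% CI for β₁ is (3.4928, 4.1564)

Confidence interval for the slope:

The 95% CI for β₁ is: β̂₁ ± t*(α/2, n-2) × SE(β̂₁)

Step 1: Find critical t-value
- Confidence level = 0.95
- Degrees of freedom = n - 2 = 30 - 2 = 28
- t*(α/2, 28) = 2.0484

Step 2: Calculate margin of error
Margin = 2.0484 × 0.1620 = 0.3318

Step 3: Construct interval
CI = 3.8246 ± 0.3318
CI = (3.4928, 4.1564)

Interpretation: each one-unit increase in x is associated with a change in mean y of between 3.4928 and 4.1564, with 95% confidence.
Since 0 is outside the interval, a two-sided test at α = 0.05 would reject H₀: β₁ = 0.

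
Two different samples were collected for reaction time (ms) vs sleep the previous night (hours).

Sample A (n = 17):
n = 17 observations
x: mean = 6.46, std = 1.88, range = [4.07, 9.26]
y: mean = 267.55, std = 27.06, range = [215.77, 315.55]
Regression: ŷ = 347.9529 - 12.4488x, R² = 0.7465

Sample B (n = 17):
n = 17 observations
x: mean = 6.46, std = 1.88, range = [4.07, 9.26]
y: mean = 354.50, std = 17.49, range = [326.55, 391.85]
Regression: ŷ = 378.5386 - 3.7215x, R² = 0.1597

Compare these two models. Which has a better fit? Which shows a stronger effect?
Model A has the better fit (R² = 0.7465 vs 0.1597). Model A shows the stronger effect (|β₁| = 12.4488 vs 3.7215).

Model Comparison:

Which explains more variance? (R²)
- Model A: R² = 0.7465 → 74.65% of variance in reaction time explained
- Model B: R² = 0.1597 → 15.97% of variance in reaction time explained
- 0.7465 > 0.1597 → Model A has the better fit

Strength of effect — compare |β₁|:
- Model A: β₁ = -12.4488 → predicted reaction time falls 12.4488 ms per additional hour of sleep
- Model B: β₁ = -3.7215 → predicted reaction time falls 3.7215 ms per additional hour of sleep
- |-12.4488| > |-3.7215| → Model A shows the stronger marginal effect

Notes:
- A steeper slope doesn't make a better model if the scatter around the line is large.
- A better fit (higher R²) doesn't necessarily mean a more important relationship.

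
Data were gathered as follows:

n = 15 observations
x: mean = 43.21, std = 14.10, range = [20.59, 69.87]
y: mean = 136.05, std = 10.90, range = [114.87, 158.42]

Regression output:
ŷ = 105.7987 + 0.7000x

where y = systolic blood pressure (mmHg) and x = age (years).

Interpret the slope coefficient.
An increase of one year in age is associated with a 0.7000 mmHg increase in predicted blood pressure.

The slope β₁ = 0.7000 gives the rate at which the fitted blood pressure changes with age.

Interpretation:
- Age up by 1 year → predicted blood pressure increases by 0.7000 mmHg
- This is a linear approximation: the same per-unit change is assumed across the whole observed x range
- The slope describes association in these data, not necessarily a causal effect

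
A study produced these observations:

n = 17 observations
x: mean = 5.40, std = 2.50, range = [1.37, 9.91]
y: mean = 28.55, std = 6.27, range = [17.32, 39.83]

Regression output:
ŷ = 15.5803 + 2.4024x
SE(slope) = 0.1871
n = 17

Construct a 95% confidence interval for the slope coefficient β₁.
The 95% CI for β₁ is (2.0036, 2.8012)

Confidence interval for the slope:

The 95% CI for β₁ is: β̂₁ ± t*(α/2, n-2) × SE(β̂₁)

Step 1: Find critical t-value
- Confidence level = 0.95
- Degrees of freedom = n - 2 = 17 - 2 = 15
- t*(α/2, 15) = 2.1314

Step 2: Calculate margin of error
Margin = 2.1314 × 0.1871 = 0.3988

Step 3: Construct interval
CI = 2.4024 ± 0.3988
CI = (2.0036, 2.8012)

Interpretation: We are 95% confident that the true slope β₁ lies between 2.0036 and 2.8012.
Both endpoints are positive, so the data support a genuinely positive slope at this confidence level.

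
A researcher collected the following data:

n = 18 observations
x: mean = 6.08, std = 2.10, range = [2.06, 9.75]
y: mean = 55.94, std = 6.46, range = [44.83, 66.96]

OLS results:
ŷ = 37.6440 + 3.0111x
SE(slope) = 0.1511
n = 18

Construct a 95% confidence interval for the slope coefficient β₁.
The 95% CI for β₁ is (2.6908, 3.3314)

Confidence interval for the slope:

The 95% CI for β₁ is: β̂₁ ± t*(α/2, n-2) × SE(β̂₁)

Step 1: Find critical t-value
- Confidence level = 0.95
- Degrees of freedom = n - 2 = 18 - 2 = 16
- t*(α/2, 16) = 2.1199

Step 2: Calculate margin of error
Margin = 2.1199 × 0.1511 = 0.3203

Step 3: Construct interval
CI = 3.0111 ± 0.3203
CI = (2.6908, 3.3314)

Interpretation: each one-unit increase in x is associated with a change in mean y of between 2.6908 and 3.3314, with 95% confidence.
Both endpoints are positive, so the data support a genuinely positive slope at this confidence level.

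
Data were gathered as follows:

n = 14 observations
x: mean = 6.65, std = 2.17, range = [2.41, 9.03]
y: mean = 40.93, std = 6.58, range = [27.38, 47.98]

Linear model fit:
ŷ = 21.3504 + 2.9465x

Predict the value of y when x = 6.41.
ŷ = 40.2375

x = 6.41 lies inside the observed range [2.41, 9.03], so the fitted equation applies directly:

ŷ = 21.3504 + 2.9465 × 6.41
ŷ = 21.3504 + 18.8871
ŷ = 40.2375

This is a point prediction; actual observations scatter around it by roughly the residual standard deviation.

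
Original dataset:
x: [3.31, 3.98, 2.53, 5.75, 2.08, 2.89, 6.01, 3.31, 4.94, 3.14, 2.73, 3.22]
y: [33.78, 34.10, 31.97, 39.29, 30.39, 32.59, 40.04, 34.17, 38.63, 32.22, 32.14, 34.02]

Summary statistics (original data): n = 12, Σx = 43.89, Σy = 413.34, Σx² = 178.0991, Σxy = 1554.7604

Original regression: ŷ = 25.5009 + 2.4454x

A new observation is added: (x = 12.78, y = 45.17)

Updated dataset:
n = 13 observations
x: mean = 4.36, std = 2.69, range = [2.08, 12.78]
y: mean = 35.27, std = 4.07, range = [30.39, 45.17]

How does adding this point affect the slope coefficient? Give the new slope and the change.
New slope β₁ = 1.4120 versus 2.4454 before: a change of -1.0334 (-42.3%).

The new point has HIGH LEVERAGE: x = 12.78 is far from the original mean x̄ = 43.89/12 ≈ 3.66 (original range [2.08, 6.01]).

Step 1: Update the sums with the new point (n goes from 12 to 13)
Σx  = 43.89 + 12.78 = 56.67
Σy  = 413.34 + 45.17 = 458.51
Σx² = 178.0991 + 12.78² = 178.0991 + 163.3284 = 341.4275
Σxy = 1554.7604 + 12.78×45.17 = 1554.7604 + 577.2726 = 2132.0330

Step 2: Recompute the slope with b₁ = (nΣxy − ΣxΣy) / (nΣx² − (Σx)²)
Numerator   = 13×2132.0330 − 56.67×458.51 = 27716.4290 − 25983.7617 = 1732.6673
Denominator = 13×341.4275 − 56.67² = 4438.5575 − 3211.4889 = 1227.0686
b₁(new) = 1732.6673 / 1227.0686 = 1.4120

(Same formula on the original sums: (12×1554.7604 − 43.89×413.34) / (12×178.0991 − 43.89²) = 515.6322 / 210.8571 = 2.4454, matching the given fit.)

Step 3: Change in slope
Δβ₁ = 1.4120 − 2.4454 = -1.0334
Relative change = -1.0334 / 2.4454 × 100% = -42.3%
→ the slope decreases when the point is added.

A high-leverage point only changes the slope if it is off the original line; here y = 45.17 is below the original trend, so the slope decreases.
In practice: examine leverage (hᵢ) and Cook's distance rather than deleting it automatically.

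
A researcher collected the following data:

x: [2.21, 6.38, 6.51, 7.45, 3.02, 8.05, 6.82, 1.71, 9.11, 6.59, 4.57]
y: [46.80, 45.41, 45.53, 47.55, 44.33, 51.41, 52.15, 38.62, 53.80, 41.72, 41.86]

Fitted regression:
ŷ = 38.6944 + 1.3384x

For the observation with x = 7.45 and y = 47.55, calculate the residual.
Residual = -1.1155

The residual is the difference between the actual value and the predicted value:

Residual = y - ŷ

Step 1: Calculate predicted value
ŷ = 38.6944 + 1.3384 × 7.45
ŷ = 48.6655

Step 2: Calculate residual
Residual = 47.55 - 48.6655
Residual = -1.1155

The residual is negative, so the observed y = 47.55 sits below the regression line (the line overestimates it by 1.1155).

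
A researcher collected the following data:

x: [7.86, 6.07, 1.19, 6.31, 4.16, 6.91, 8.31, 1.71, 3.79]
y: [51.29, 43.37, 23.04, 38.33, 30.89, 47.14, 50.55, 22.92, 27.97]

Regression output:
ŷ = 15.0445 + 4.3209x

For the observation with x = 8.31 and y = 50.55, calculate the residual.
Residual = -0.4012

The residual is the difference between the actual value and the predicted value:

Residual = y - ŷ

Step 1: Calculate predicted value
ŷ = 15.0445 + 4.3209 × 8.31
ŷ = 50.9512

Step 2: Calculate residual
Residual = 50.55 - 50.9512
Residual = -0.4012

Sign check: y < ŷ, so the point is below the line and the fit overestimates here.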